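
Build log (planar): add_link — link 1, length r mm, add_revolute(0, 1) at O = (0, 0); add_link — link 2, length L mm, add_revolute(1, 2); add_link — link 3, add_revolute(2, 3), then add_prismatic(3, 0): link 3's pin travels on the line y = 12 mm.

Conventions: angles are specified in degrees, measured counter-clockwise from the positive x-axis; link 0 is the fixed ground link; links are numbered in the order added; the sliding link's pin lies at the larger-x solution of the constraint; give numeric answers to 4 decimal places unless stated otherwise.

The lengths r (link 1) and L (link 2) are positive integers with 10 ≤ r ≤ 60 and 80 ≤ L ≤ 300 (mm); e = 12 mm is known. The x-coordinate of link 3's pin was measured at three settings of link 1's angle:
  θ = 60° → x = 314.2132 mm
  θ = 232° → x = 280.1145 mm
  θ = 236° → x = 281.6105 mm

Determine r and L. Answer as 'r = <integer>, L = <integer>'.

constraint per measurement: (x − r cos θ)² + (r sin θ − e)² = L²
subtracting the θ₁ and θ₂ equations cancels the r² and L² terms:
r = (x₁² − x₂²) / (2[(x₁cos θ₁ + e sin θ₁) − (x₂cos θ₂ + e sin θ₂)]) = 29.0000 → r = 29
L² = (x₁ − r cos θ₁)² + (r sin θ₁ − e)² = 89999.9986 → L = 300.0000 → L = 300
check at θ₃=236°: x = 281.6105 (printed 281.6105) ✓

r = 29, L = 300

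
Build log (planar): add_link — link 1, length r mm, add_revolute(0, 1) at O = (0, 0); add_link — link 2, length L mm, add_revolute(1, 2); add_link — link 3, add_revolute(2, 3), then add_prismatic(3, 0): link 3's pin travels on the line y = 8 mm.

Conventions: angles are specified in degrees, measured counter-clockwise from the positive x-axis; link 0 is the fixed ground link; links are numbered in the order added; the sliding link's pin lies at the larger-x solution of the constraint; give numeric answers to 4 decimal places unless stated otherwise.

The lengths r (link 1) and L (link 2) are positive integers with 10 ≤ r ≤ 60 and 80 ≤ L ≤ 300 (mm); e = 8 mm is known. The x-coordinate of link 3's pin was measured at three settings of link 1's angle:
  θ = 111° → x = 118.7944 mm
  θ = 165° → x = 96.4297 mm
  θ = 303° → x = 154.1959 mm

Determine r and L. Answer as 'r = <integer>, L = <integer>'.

constraint per measurement: (x − r cos θ)² + (r sin θ − e)² = L²
subtracting the θ₁ and θ₂ equations cancels the r² and L² terms:
r = (x₁² − x₂²) / (2[(x₁cos θ₁ + e sin θ₁) − (x₂cos θ₂ + e sin θ₂)]) = 43.0001 → r = 43
L² = (x₁ − r cos θ₁)² + (r sin θ₁ − e)² = 19044.0072 → L = 138.0000 → L = 138
check at θ₃=303°: x = 154.1959 (printed 154.1959) ✓

r = 43, L = 138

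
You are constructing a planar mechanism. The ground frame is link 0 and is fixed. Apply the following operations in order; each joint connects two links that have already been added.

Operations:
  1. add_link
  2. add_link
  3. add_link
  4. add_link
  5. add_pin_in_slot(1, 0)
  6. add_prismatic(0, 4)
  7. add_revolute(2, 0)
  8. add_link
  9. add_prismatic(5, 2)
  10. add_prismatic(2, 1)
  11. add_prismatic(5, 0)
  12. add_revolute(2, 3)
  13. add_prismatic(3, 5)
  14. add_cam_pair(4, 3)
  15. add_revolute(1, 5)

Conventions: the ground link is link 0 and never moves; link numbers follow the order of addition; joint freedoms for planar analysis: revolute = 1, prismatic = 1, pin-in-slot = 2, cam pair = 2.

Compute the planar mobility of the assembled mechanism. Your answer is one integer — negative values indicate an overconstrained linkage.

ground; <1,0,0>
#1 <2,0,0>
#2 <3,0,0>
#3 <4,0,0>
#4 <5,0,0>
PS:1↔0 J2 <5,0,1>
P:0↔4 J1 <5,1,1>
R:2↔0 J1 <5,2,1>
#5 <6,2,1>
P:5↔2 J1 <6,3,1>
P:2↔1 J1 <6,4,1>
P:5↔0 J1 <6,5,1>
R:2↔3 J1 <6,6,1>
P:3↔5 J1 <6,7,1>
C:4↔3 J2 <6,7,2>
R:1↔5 J1 <6,8,2>
3×5 − 2×8 − 1×2 = -3

M = -3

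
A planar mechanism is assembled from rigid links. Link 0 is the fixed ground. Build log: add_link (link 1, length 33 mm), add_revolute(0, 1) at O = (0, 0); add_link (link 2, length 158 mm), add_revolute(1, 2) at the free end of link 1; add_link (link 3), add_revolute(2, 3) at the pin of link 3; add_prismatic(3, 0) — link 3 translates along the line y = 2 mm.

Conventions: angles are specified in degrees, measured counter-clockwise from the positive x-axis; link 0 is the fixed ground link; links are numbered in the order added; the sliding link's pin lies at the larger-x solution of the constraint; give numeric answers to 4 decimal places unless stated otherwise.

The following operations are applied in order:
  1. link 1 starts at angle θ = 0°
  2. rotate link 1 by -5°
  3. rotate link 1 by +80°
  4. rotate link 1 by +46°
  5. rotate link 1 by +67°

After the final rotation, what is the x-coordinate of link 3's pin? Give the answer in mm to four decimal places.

geometry: r = 33 mm, L = 158 mm, e = 2 mm; θ starts at 0°
rotate link 1 by -5°: θ ← 0° -5° = -5°
rotate link 1 by +80°: θ ← -5° +80° = 75°
rotate link 1 by +46°: θ ← 75° +46° = 121°
rotate link 1 by +67°: θ ← 121° +67° = 188°
crank pin P = (r cos θ, r sin θ) = (-32.678846, -4.592712)
h = r sin θ − e = -4.592712 − 2 = -6.592712
x = r cos θ + √(L² − h²) = -32.678846 + 157.862396 = 125.183550

125.1835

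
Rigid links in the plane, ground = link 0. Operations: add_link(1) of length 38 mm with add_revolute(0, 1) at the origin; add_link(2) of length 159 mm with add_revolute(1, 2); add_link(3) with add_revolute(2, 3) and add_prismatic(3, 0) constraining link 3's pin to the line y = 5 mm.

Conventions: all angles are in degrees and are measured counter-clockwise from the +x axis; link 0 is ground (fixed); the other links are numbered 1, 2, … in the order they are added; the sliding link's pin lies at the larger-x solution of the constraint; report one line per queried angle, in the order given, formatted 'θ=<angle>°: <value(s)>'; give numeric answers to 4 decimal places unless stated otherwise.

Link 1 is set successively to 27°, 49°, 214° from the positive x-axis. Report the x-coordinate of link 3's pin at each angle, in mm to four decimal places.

geometry: r = 38 mm, L = 159 mm, e = 5 mm
θ=27°: crank pin P = (r cos θ, r sin θ) = (33.858248, 17.251639)
θ=27°: h = r sin θ − e = 17.251639 − 5 = 12.251639
θ=27°: x = r cos θ + √(L² − h²) = 33.858248 + 158.527276 = 192.385524
θ=49°: crank pin P = (r cos θ, r sin θ) = (24.930243, 28.678964)
θ=49°: h = r sin θ − e = 28.678964 − 5 = 23.678964
θ=49°: x = r cos θ + √(L² − h²) = 24.930243 + 157.226927 = 182.157170
θ=214°: crank pin P = (r cos θ, r sin θ) = (-31.503428, -21.249330)
θ=214°: h = r sin θ − e = -21.249330 − 5 = -26.249330
θ=214°: x = r cos θ + √(L² − h²) = -31.503428 + 156.818279 = 125.314851

θ=27°: 192.3855
θ=49°: 182.1572
θ=214°: 125.3149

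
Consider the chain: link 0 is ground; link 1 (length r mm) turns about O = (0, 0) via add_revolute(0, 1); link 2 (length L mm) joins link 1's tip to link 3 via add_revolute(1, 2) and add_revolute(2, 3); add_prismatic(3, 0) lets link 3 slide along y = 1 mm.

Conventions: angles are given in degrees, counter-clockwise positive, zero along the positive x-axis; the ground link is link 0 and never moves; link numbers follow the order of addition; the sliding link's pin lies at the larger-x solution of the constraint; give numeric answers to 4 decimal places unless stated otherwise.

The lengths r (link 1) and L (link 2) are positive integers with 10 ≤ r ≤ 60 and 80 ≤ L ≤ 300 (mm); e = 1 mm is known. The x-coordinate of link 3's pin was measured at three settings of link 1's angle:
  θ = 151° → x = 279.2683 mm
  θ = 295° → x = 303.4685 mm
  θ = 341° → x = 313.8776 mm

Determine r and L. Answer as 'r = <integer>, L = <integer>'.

constraint per measurement: (x − r cos θ)² + (r sin θ − e)² = L²
subtracting the θ₁ and θ₂ equations cancels the r² and L² terms:
r = (x₁² − x₂²) / (2[(x₁cos θ₁ + e sin θ₁) − (x₂cos θ₂ + e sin θ₂)]) = 19.0000 → r = 19
L² = (x₁ − r cos θ₁)² + (r sin θ₁ − e)² = 87615.9959 → L = 296.0000 → L = 296
check at θ₃=341°: x = 313.8776 (printed 313.8776) ✓

r = 19, L = 296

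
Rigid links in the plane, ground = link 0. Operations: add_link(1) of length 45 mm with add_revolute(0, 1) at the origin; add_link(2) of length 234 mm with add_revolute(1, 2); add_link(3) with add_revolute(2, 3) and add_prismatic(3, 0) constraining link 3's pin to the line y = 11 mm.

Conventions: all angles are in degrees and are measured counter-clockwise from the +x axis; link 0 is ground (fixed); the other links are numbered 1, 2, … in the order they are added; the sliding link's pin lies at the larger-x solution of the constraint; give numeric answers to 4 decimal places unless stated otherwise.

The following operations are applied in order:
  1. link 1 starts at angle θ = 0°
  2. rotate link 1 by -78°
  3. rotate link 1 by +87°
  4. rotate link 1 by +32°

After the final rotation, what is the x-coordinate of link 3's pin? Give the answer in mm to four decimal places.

geometry: r = 45 mm, L = 234 mm, e = 11 mm; θ starts at 0°
rotate link 1 by -78°: θ ← 0° -78° = -78°
rotate link 1 by +87°: θ ← -78° +87° = 9°
rotate link 1 by +32°: θ ← 9° +32° = 41°
crank pin P = (r cos θ, r sin θ) = (33.961931, 29.522656)
h = r sin θ − e = 29.522656 − 11 = 18.522656
x = r cos θ + √(L² − h²) = 33.961931 + 233.265752 = 267.227683

267.2277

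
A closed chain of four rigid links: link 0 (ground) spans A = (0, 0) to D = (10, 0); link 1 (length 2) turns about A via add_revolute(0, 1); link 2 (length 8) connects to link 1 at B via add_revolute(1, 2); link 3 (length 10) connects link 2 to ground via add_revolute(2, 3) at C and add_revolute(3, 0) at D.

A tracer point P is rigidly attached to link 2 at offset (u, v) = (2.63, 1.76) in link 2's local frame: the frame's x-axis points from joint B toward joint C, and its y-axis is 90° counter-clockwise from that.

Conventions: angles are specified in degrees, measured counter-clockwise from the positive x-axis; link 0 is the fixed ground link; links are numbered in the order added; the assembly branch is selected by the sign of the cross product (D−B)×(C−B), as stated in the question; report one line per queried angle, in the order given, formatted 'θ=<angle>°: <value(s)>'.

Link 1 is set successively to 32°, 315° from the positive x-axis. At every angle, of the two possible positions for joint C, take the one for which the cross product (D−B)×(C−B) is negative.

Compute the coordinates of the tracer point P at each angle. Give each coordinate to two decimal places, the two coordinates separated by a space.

A=(0,0), D=(10.00,0)
θ=32°: B = A + 2.00·(cos32°, sin32°) = (1.6961, 1.0598)
θ=32°: |BD| = 8.3713
θ=32°: circle(B,8.00) ∩ circle(D,10.00): a=2.0354, h=7.7367
θ=32°:   candidates: C₊=(4.6946,8.4766) cross=64.766; C₋=(2.7356,-6.8723) cross=-64.766
θ=32°:   branch - wants cross < 0 → take C=(2.7356,-6.8723) (cross=-64.766)
θ=32°: ex = (C−B)/|BC| = (0.1299,-0.9915); ey = (0.9915,0.1299)
θ=32°: P = B + 2.63·ex + 1.76·ey = (3.7829,-1.3192)
θ=315°: B = A + 2.00·(cos315°, sin315°) = (1.4142, -1.4142)
θ=315°: |BD| = 8.7015
θ=315°: circle(B,8.00) ∩ circle(D,10.00): a=2.2821, h=7.6676
θ=315°:   candidates: C₊=(2.4198,6.5223) cross=66.719; C₋=(4.9122,-8.6090) cross=-66.719
θ=315°:   branch - wants cross < 0 → take C=(4.9122,-8.6090) (cross=-66.719)
θ=315°: ex = (C−B)/|BC| = (0.4372,-0.8993); ey = (0.8993,0.4372)
θ=315°: P = B + 2.63·ex + 1.76·ey = (4.1470,-3.0099)

θ=32°: 3.78 -1.32
θ=315°: 4.15 -3.01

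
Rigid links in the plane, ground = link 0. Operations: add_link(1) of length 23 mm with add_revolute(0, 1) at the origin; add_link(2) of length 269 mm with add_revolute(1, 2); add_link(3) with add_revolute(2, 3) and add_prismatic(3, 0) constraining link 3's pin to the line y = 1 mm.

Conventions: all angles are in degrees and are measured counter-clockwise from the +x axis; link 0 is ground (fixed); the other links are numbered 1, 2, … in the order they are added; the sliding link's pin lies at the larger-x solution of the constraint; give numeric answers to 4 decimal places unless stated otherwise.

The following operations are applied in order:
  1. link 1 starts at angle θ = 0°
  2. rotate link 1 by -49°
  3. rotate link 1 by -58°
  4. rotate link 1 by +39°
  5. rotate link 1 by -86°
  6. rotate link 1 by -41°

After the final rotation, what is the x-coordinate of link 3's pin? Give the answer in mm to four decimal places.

geometry: r = 23 mm, L = 269 mm, e = 1 mm; θ starts at 0°
rotate link 1 by -49°: θ ← 0° -49° = -49°
rotate link 1 by -58°: θ ← -49° -58° = -107°
rotate link 1 by +39°: θ ← -107° +39° = -68°
rotate link 1 by -86°: θ ← -68° -86° = -154°
rotate link 1 by -41°: θ ← -154° -41° = -195°
crank pin P = (r cos θ, r sin θ) = (-22.216294, 5.952838)
h = r sin θ − e = 5.952838 − 1 = 4.952838
x = r cos θ + √(L² − h²) = -22.216294 + 268.954400 = 246.738106

246.7381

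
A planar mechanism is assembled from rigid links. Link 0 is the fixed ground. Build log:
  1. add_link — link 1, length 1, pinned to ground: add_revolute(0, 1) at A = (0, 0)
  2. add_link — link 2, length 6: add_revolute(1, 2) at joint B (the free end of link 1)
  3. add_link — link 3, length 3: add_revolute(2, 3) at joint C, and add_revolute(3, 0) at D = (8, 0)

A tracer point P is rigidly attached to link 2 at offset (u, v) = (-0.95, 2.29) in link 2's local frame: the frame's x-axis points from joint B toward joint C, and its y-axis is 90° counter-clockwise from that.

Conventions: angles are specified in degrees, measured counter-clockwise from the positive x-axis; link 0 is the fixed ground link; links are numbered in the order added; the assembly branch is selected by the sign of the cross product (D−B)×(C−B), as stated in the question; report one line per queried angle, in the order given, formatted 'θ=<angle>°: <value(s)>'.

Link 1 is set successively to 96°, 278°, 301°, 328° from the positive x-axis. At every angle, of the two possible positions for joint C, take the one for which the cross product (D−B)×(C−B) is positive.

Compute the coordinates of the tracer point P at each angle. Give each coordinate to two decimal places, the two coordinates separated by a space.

A=(0,0), D=(8.00,0)
θ=96°: B = A + 1.00·(cos96°, sin96°) = (-0.1045, 0.9945)
θ=96°: |BD| = 8.1653
θ=96°: circle(B,6.00) ∩ circle(D,3.00): a=5.7360, h=1.7602
θ=96°:   candidates: C₊=(5.8032,2.0430) cross=14.373; C₋=(5.3744,-1.4512) cross=-14.373
θ=96°:   branch + wants cross > 0 → take C=(5.8032,2.0430) (cross=14.373)
θ=96°: ex = (C−B)/|BC| = (0.9846,0.1747); ey = (-0.1747,0.9846)
θ=96°: P = B + -0.95·ex + 2.29·ey = (-1.4401,3.0833)
θ=278°: B = A + 1.00·(cos278°, sin278°) = (0.1392, -0.9903)
θ=278°: |BD| = 7.9230
θ=278°: circle(B,6.00) ∩ circle(D,3.00): a=5.6654, h=1.9757
θ=278°:   candidates: C₊=(5.5132,1.6780) cross=15.653; C₋=(6.0071,-2.2424) cross=-15.653
θ=278°:   branch + wants cross > 0 → take C=(5.5132,1.6780) (cross=15.653)
θ=278°: ex = (C−B)/|BC| = (0.8957,0.4447); ey = (-0.4447,0.8957)
θ=278°: P = B + -0.95·ex + 2.29·ey = (-1.7301,0.6383)
θ=301°: B = A + 1.00·(cos301°, sin301°) = (0.5150, -0.8572)
θ=301°: |BD| = 7.5339
θ=301°: circle(B,6.00) ∩ circle(D,3.00): a=5.5588, h=2.2581
θ=301°:   candidates: C₊=(5.7809,2.0188) cross=17.013; C₋=(6.2947,-2.4682) cross=-17.013
θ=301°:   branch + wants cross > 0 → take C=(5.7809,2.0188) (cross=17.013)
θ=301°: ex = (C−B)/|BC| = (0.8776,0.4793); ey = (-0.4793,0.8776)
θ=301°: P = B + -0.95·ex + 2.29·ey = (-1.4164,0.6973)
θ=328°: B = A + 1.00·(cos328°, sin328°) = (0.8480, -0.5299)
θ=328°: |BD| = 7.1716
θ=328°: circle(B,6.00) ∩ circle(D,3.00): a=5.4682, h=2.4695
θ=328°:   candidates: C₊=(6.1188,2.3369) cross=17.710; C₋=(6.4838,-2.5887) cross=-17.710
θ=328°:   branch + wants cross > 0 → take C=(6.1188,2.3369) (cross=17.710)
θ=328°: ex = (C−B)/|BC| = (0.8785,0.4778); ey = (-0.4778,0.8785)
θ=328°: P = B + -0.95·ex + 2.29·ey = (-1.0807,1.0278)

θ=96°: -1.44 3.08
θ=278°: -1.73 0.64
θ=301°: -1.42 0.70
θ=328°: -1.08 1.03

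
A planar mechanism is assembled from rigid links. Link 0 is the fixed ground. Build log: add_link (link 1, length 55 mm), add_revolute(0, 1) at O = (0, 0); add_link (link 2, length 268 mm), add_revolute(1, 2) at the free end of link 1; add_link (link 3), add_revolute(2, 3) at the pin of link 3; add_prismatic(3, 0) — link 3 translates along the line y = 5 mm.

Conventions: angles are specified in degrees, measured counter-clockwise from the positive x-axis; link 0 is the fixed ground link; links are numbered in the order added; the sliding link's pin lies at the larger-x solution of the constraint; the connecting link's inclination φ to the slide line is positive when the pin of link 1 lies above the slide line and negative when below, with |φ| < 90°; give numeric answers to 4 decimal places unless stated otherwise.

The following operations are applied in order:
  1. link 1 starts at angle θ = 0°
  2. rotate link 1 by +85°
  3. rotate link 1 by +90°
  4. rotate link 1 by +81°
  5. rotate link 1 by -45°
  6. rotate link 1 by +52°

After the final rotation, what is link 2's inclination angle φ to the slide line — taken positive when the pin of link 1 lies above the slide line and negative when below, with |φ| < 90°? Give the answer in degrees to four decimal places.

geometry: r = 55 mm, L = 268 mm, e = 5 mm; θ starts at 0°
rotate link 1 by +85°: θ ← 0° +85° = 85°
rotate link 1 by +90°: θ ← 85° +90° = 175°
rotate link 1 by +81°: θ ← 175° +81° = 256°
rotate link 1 by -45°: θ ← 256° -45° = 211°
rotate link 1 by +52°: θ ← 211° +52° = 263°
h = r sin θ − e = -54.590038 − 5 = -59.590038
sin φ = h / L = -59.590038 / 268 = -0.22235089
φ = arcsin(-0.22235089) = -12.847150°

-12.8471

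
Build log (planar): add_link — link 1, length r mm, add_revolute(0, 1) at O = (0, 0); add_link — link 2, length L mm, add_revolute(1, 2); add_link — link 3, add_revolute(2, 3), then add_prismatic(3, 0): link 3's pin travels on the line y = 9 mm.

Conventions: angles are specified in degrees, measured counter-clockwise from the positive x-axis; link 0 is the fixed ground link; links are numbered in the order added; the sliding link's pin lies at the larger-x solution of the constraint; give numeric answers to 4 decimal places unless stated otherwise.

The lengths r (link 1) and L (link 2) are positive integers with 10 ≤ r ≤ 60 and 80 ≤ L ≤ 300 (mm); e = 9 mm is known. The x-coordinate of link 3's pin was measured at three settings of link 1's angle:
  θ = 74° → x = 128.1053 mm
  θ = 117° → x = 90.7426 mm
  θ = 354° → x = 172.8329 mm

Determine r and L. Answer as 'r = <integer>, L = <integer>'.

constraint per measurement: (x − r cos θ)² + (r sin θ − e)² = L²
subtracting the θ₁ and θ₂ equations cancels the r² and L² terms:
r = (x₁² − x₂²) / (2[(x₁cos θ₁ + e sin θ₁) − (x₂cos θ₂ + e sin θ₂)]) = 53.0000 → r = 53
L² = (x₁ − r cos θ₁)² + (r sin θ₁ − e)² = 14641.0000 → L = 121.0000 → L = 121
check at θ₃=354°: x = 172.8329 (printed 172.8329) ✓

r = 53, L = 121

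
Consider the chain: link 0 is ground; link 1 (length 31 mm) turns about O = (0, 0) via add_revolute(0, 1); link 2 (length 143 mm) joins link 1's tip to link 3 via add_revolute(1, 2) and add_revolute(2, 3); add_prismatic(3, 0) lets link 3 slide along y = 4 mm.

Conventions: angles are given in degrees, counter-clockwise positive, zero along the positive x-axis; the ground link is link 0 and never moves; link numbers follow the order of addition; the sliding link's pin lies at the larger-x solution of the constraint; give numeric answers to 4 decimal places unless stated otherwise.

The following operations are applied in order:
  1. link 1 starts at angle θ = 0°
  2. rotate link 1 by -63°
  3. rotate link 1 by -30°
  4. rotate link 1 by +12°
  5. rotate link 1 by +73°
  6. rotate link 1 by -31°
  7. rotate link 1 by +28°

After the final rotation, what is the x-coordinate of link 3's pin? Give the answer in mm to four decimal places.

geometry: r = 31 mm, L = 143 mm, e = 4 mm; θ starts at 0°
rotate link 1 by -63°: θ ← 0° -63° = -63°
rotate link 1 by -30°: θ ← -63° -30° = -93°
rotate link 1 by +12°: θ ← -93° +12° = -81°
rotate link 1 by +73°: θ ← -81° +73° = -8°
rotate link 1 by -31°: θ ← -8° -31° = -39°
rotate link 1 by +28°: θ ← -39° +28° = -11°
crank pin P = (r cos θ, r sin θ) = (30.430443, -5.915079)
h = r sin θ − e = -5.915079 − 4 = -9.915079
x = r cos θ + √(L² − h²) = 30.430443 + 142.655849 = 173.086292

173.0863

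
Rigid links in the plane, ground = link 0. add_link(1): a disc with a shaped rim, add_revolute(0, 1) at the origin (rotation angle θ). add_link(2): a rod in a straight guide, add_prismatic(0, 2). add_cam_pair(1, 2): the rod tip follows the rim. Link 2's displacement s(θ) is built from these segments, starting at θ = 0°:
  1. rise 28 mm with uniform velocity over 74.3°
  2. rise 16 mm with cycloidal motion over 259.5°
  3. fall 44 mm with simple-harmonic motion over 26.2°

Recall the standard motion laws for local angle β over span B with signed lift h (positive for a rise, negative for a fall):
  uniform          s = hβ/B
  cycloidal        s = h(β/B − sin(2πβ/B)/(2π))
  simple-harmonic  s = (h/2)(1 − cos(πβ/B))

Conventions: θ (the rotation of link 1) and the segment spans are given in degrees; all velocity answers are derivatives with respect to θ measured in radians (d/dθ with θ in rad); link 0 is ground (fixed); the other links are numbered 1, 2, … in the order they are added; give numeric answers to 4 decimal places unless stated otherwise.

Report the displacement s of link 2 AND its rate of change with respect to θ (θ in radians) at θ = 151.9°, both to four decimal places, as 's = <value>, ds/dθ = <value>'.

segment 1 (0° to 74.3°, uniform, h = 28) is passed completely: s = 0.0000 + (28) = 28.0000
θ = 151.9° falls in segment 2 (74.3° to 333.8°, cycloidal, h = 16): β = 151.9 − 74.3 = 77.6°, B = 259.5°; Δs = 16·(0.2990 − sin(2π·0.2990)/(2π)) = 2.3580; s = 28.0000 + 2.3580 = 30.3580
velocity in seg [74.3°–333.8°] (cycloidal), θ in radians: β = 77.6° = 1.3544 rad, B = 259.5° = 4.5291 rad; ds/dθ = (h/B)(1 − cos(2πβ/B)) = (16/4.5291)(1 − cos(2π·0.2990)) = 4.603991 mm/rad

s = 30.3580, ds/dθ = 4.6040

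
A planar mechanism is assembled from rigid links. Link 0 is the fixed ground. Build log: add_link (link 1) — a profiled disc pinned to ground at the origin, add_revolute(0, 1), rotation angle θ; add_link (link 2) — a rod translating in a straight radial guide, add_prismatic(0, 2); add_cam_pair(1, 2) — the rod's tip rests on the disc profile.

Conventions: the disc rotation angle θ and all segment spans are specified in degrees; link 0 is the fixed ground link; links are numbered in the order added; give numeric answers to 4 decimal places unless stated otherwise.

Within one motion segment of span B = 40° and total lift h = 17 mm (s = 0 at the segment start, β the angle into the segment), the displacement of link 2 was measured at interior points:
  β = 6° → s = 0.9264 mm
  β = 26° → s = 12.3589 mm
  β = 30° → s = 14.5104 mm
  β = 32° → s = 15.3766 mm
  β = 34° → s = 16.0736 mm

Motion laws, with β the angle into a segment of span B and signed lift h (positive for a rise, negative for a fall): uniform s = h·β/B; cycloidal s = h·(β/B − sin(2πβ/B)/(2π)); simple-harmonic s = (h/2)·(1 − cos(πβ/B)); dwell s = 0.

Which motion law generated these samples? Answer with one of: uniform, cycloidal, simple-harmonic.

candidates at β/B = r: uniform s = h·r (linear in β); cycloidal s = h·(r − sin(2πr)/(2π)); simple-harmonic s = (h/2)(1 − cos(πr))
β=6°: printed 0.9264 | uniform 2.5500, cycloidal 0.3611, simple-harmonic 0.9264
β=26°: printed 12.3589 | uniform 11.0500, cycloidal 13.2389, simple-harmonic 12.3589
β=30°: printed 14.5104 | uniform 12.7500, cycloidal 15.4556, simple-harmonic 14.5104
β=32°: printed 15.3766 | uniform 13.6000, cycloidal 16.1732, simple-harmonic 15.3766
β=34°: printed 16.0736 | uniform 14.4500, cycloidal 16.6389, simple-harmonic 16.0736
only one law matches every sample → simple-harmonic

simple-harmonic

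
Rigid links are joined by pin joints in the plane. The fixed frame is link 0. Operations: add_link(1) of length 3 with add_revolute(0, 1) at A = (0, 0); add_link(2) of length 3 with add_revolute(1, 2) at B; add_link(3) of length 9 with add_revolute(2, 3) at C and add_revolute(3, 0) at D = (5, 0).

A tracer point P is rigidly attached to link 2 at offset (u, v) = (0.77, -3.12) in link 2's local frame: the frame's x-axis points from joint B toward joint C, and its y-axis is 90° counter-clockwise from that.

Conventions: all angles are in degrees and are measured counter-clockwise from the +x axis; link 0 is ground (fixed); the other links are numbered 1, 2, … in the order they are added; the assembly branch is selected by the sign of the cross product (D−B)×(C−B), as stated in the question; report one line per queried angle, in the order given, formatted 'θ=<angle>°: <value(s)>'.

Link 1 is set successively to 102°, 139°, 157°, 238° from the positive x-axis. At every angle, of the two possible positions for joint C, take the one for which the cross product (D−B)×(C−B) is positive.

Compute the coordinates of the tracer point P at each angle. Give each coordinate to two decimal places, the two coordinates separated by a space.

A=(0,0), D=(5.00,0)
θ=102°: B = A + 3.00·(cos102°, sin102°) = (-0.6237, 2.9344)
θ=102°: |BD| = 6.3433
θ=102°: circle(B,3.00) ∩ circle(D,9.00): a=-2.5036, h=1.6528
θ=102°:   candidates: C₊=(-2.0788,5.5580) cross=10.484; C₋=(-3.6080,2.6273) cross=-10.484
θ=102°:   branch + wants cross > 0 → take C=(-2.0788,5.5580) (cross=10.484)
θ=102°: ex = (C−B)/|BC| = (-0.4850,0.8745); ey = (-0.8745,-0.4850)
θ=102°: P = B + 0.77·ex + -3.12·ey = (1.7313,5.1211)
θ=139°: B = A + 3.00·(cos139°, sin139°) = (-2.2641, 1.9682)
θ=139°: |BD| = 7.5260
θ=139°: circle(B,3.00) ∩ circle(D,9.00): a=-1.0204, h=2.8211
θ=139°:   candidates: C₊=(-2.5112,4.9580) cross=21.232; C₋=(-3.9868,-0.4879) cross=-21.232
θ=139°:   branch + wants cross > 0 → take C=(-2.5112,4.9580) (cross=21.232)
θ=139°: ex = (C−B)/|BC| = (-0.0824,0.9966); ey = (-0.9966,-0.0824)
θ=139°: P = B + 0.77·ex + -3.12·ey = (0.7819,2.9925)
θ=157°: B = A + 3.00·(cos157°, sin157°) = (-2.7615, 1.1722)
θ=157°: |BD| = 7.8495
θ=157°: circle(B,3.00) ∩ circle(D,9.00): a=-0.6615, h=2.9262
θ=157°:   candidates: C₊=(-2.9786,4.1643) cross=22.969; C₋=(-3.8526,-1.6224) cross=-22.969
θ=157°:   branch + wants cross > 0 → take C=(-2.9786,4.1643) (cross=22.969)
θ=157°: ex = (C−B)/|BC| = (-0.0724,0.9974); ey = (-0.9974,-0.0724)
θ=157°: P = B + 0.77·ex + -3.12·ey = (0.2946,2.1660)
θ=238°: B = A + 3.00·(cos238°, sin238°) = (-1.5898, -2.5441)
θ=238°: |BD| = 7.0638
θ=238°: circle(B,3.00) ∩ circle(D,9.00): a=-1.5645, h=2.5598
θ=238°:   candidates: C₊=(-3.9712,-0.7196) cross=18.082; C₋=(-2.1273,-5.4956) cross=-18.082
θ=238°:   branch + wants cross > 0 → take C=(-3.9712,-0.7196) (cross=18.082)
θ=238°: ex = (C−B)/|BC| = (-0.7938,0.6082); ey = (-0.6082,-0.7938)
θ=238°: P = B + 0.77·ex + -3.12·ey = (-0.3035,0.4008)

θ=102°: 1.73 5.12
θ=139°: 0.78 2.99
θ=157°: 0.29 2.17
θ=238°: -0.30 0.40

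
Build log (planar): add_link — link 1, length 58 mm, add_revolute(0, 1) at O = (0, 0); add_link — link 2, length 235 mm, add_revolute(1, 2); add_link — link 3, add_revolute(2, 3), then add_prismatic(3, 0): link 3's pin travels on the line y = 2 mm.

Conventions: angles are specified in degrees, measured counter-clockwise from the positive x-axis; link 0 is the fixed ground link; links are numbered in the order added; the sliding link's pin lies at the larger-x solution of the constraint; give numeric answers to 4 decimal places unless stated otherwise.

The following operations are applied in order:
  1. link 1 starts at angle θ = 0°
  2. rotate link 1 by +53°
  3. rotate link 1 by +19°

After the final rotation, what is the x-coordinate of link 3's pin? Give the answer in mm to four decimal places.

geometry: r = 58 mm, L = 235 mm, e = 2 mm; θ starts at 0°
rotate link 1 by +53°: θ ← 0° +53° = 53°
rotate link 1 by +19°: θ ← 53° +19° = 72°
crank pin P = (r cos θ, r sin θ) = (17.922986, 55.161278)
h = r sin θ − e = 55.161278 − 2 = 53.161278
x = r cos θ + √(L² − h²) = 17.922986 + 228.908013 = 246.830999

246.8310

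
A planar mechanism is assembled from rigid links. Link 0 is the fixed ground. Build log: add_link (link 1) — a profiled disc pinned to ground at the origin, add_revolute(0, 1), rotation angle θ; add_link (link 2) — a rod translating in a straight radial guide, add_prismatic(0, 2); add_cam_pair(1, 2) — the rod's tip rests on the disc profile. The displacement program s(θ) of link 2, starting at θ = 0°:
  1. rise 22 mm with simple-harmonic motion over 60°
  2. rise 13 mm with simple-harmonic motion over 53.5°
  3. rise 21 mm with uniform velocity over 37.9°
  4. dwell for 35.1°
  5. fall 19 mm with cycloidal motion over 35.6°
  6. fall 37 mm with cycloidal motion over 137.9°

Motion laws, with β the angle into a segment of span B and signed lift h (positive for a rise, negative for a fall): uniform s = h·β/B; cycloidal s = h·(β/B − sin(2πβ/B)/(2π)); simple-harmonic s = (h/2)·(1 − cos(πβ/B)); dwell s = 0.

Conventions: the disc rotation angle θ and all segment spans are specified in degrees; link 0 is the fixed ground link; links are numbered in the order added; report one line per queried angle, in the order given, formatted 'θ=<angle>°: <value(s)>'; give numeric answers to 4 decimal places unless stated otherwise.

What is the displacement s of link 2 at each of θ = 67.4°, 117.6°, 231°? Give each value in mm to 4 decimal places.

seg 1 [0°–60°] simple-harmonic, h=22: full span → s += 22 → s = 22.0000
seg 2 [60°–113.5°] simple-harmonic, h=13: θ=67.4° here. β=7.4, B=53.5. 13/2·(1 − cos(π·0.1383)) = 0.6041 → s = 22.6041
seg 2 [60°–113.5°] simple-harmonic, h=13: full span → s += 13 → s = 35.0000
seg 3 [113.5°–151.4°] uniform, h=21: θ=117.6° here. β=4.1, B=37.9. 21·4.1/37.9 = 2.2718 → s = 37.2718
seg 3 [113.5°–151.4°] uniform, h=21: full span → s += 21 → s = 56.0000
seg 4 [151.4°–186.5°] dwell: s stays 56.0000
seg 5 [186.5°–222.1°] cycloidal, h=-19: full span → s += -19 → s = 37.0000
seg 6 [222.1°–360°] cycloidal, h=-37: θ=231° here. β=8.9, B=137.9. -37·(0.0645 − sin(2π·0.0645)/(2π)) = -0.0649 → s = 36.9351

θ=67.4°: 22.6041
θ=117.6°: 37.2718
θ=231°: 36.9351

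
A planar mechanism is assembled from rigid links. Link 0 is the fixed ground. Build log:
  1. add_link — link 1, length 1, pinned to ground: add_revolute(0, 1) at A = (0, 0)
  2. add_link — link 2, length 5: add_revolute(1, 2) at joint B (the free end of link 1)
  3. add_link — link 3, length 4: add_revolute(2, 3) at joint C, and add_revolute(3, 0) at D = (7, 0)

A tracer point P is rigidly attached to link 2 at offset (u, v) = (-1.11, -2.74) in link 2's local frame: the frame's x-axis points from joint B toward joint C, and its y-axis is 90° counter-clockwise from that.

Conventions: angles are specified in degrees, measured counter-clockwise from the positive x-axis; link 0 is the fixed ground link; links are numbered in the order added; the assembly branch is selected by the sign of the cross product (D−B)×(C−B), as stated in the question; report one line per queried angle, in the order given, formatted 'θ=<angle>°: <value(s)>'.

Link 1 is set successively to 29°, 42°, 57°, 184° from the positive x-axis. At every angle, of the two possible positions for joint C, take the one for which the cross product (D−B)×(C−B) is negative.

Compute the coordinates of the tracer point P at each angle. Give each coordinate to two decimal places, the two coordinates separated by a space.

A=(0,0), D=(7.00,0)
θ=29°: B = A + 1.00·(cos29°, sin29°) = (0.8746, 0.4848)
θ=29°: |BD| = 6.1445
θ=29°: circle(B,5.00) ∩ circle(D,4.00): a=3.8046, h=3.2442
θ=29°:   candidates: C₊=(4.9234,3.4187) cross=19.934; C₋=(4.4114,-3.0495) cross=-19.934
θ=29°:   branch - wants cross < 0 → take C=(4.4114,-3.0495) (cross=-19.934)
θ=29°: ex = (C−B)/|BC| = (0.7074,-0.7069); ey = (0.7069,0.7074)
θ=29°: P = B + -1.11·ex + -2.74·ey = (-1.8473,-0.6687)
θ=42°: B = A + 1.00·(cos42°, sin42°) = (0.7431, 0.6691)
θ=42°: |BD| = 6.2925
θ=42°: circle(B,5.00) ∩ circle(D,4.00): a=3.8614, h=3.1764
θ=42°:   candidates: C₊=(4.9204,3.4169) cross=19.988; C₋=(4.2449,-2.8999) cross=-19.988
θ=42°:   branch - wants cross < 0 → take C=(4.2449,-2.8999) (cross=-19.988)
θ=42°: ex = (C−B)/|BC| = (0.7003,-0.7138); ey = (0.7138,0.7003)
θ=42°: P = B + -1.11·ex + -2.74·ey = (-1.9901,-0.4575)
θ=57°: B = A + 1.00·(cos57°, sin57°) = (0.5446, 0.8387)
θ=57°: |BD| = 6.5096
θ=57°: circle(B,5.00) ∩ circle(D,4.00): a=3.9461, h=3.0706
θ=57°:   candidates: C₊=(4.8534,3.3752) cross=19.988; C₋=(4.0622,-2.7147) cross=-19.988
θ=57°:   branch - wants cross < 0 → take C=(4.0622,-2.7147) (cross=-19.988)
θ=57°: ex = (C−B)/|BC| = (0.7035,-0.7107); ey = (0.7107,0.7035)
θ=57°: P = B + -1.11·ex + -2.74·ey = (-2.1835,-0.3001)
θ=184°: B = A + 1.00·(cos184°, sin184°) = (-0.9976, -0.0698)
θ=184°: |BD| = 7.9979
θ=184°: circle(B,5.00) ∩ circle(D,4.00): a=4.5616, h=2.0474
θ=184°:   candidates: C₊=(3.5460,2.0174) cross=16.375; C₋=(3.5817,-2.0773) cross=-16.375
θ=184°:   branch - wants cross < 0 → take C=(3.5817,-2.0773) (cross=-16.375)
θ=184°: ex = (C−B)/|BC| = (0.9159,-0.4015); ey = (0.4015,0.9159)
θ=184°: P = B + -1.11·ex + -2.74·ey = (-3.1143,-2.1335)

θ=29°: -1.85 -0.67
θ=42°: -1.99 -0.46
θ=57°: -2.18 -0.30
θ=184°: -3.11 -2.13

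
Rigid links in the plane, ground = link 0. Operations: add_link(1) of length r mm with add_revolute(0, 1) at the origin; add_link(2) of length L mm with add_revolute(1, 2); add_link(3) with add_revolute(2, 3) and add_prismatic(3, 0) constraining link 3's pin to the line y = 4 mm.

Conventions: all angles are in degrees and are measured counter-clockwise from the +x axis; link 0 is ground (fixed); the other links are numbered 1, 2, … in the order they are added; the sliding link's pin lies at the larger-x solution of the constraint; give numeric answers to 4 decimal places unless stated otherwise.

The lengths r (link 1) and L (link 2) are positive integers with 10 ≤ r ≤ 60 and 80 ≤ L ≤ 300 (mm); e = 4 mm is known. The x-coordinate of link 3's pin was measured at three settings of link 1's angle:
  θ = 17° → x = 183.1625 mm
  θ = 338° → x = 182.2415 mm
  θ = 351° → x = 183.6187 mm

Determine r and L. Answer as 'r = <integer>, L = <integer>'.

constraint per measurement: (x − r cos θ)² + (r sin θ − e)² = L²
subtracting the θ₁ and θ₂ equations cancels the r² and L² terms:
r = (x₁² − x₂²) / (2[(x₁cos θ₁ + e sin θ₁) − (x₂cos θ₂ + e sin θ₂)]) = 19.0011 → r = 19
L² = (x₁ − r cos θ₁)² + (r sin θ₁ − e)² = 27225.0125 → L = 165.0000 → L = 165
check at θ₃=351°: x = 183.6187 (printed 183.6187) ✓

r = 19, L = 165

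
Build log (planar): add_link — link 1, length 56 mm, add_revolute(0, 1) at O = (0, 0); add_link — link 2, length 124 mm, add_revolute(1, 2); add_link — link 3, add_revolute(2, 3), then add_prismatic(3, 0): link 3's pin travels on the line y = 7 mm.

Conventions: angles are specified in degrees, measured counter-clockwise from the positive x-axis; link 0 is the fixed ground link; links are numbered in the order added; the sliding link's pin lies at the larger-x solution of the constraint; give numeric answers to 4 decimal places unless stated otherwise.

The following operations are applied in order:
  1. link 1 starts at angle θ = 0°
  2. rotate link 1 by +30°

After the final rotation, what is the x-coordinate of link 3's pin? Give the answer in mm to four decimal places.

geometry: r = 56 mm, L = 124 mm, e = 7 mm; θ starts at 0°
rotate link 1 by +30°: θ ← 0° +30° = 30°
crank pin P = (r cos θ, r sin θ) = (48.497423, 28.000000)
h = r sin θ − e = 28.000000 − 7 = 21.000000
x = r cos θ + √(L² − h²) = 48.497423 + 122.208838 = 170.706260

170.7063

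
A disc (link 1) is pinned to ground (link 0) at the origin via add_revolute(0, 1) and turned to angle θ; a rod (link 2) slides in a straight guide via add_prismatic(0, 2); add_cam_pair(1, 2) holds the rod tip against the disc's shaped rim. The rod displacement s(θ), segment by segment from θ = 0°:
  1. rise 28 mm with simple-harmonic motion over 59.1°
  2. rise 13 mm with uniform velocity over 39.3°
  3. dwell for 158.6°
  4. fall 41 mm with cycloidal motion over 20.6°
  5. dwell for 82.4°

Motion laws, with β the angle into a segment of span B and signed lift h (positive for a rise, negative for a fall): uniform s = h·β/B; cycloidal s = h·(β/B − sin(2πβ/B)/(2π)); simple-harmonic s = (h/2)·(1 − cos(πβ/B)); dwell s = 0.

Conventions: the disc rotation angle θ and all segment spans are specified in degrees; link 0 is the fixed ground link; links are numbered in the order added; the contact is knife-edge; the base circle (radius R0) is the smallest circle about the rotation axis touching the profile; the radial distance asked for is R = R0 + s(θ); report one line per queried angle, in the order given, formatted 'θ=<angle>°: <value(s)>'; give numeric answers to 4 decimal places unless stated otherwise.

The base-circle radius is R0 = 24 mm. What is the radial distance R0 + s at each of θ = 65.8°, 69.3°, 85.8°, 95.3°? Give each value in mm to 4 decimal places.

segment 1 (0° to 59.1°, simple-harmonic, h = 28) is passed completely: s = 0.0000 + (28) = 28.0000
θ = 65.8° falls in segment 2 (59.1° to 98.4°, uniform, h = 13): β = 65.8 − 59.1 = 6.7°, B = 39.3°; Δs = 13·6.7/39.3 = 2.2163; s = 28.0000 + 2.2163 = 30.2163
θ = 69.3° falls in segment 2 (59.1° to 98.4°, uniform, h = 13): β = 69.3 − 59.1 = 10.2°, B = 39.3°; Δs = 13·10.2/39.3 = 3.3740; s = 28.0000 + 3.3740 = 31.3740
θ = 85.8° falls in segment 2 (59.1° to 98.4°, uniform, h = 13): β = 85.8 − 59.1 = 26.7°, B = 39.3°; Δs = 13·26.7/39.3 = 8.8321; s = 28.0000 + 8.8321 = 36.8321
θ = 95.3° falls in segment 2 (59.1° to 98.4°, uniform, h = 13): β = 95.3 − 59.1 = 36.2°, B = 39.3°; Δs = 13·36.2/39.3 = 11.9746; s = 28.0000 + 11.9746 = 39.9746
θ=65.8°: R = R0 + s = 24 + 30.2163 = 54.2163
θ=69.3°: R = R0 + s = 24 + 31.3740 = 55.3740
θ=85.8°: R = R0 + s = 24 + 36.8321 = 60.8321
θ=95.3°: R = R0 + s = 24 + 39.9746 = 63.9746

θ=65.8°: 54.2163
θ=69.3°: 55.3740
θ=85.8°: 60.8321
θ=95.3°: 63.9746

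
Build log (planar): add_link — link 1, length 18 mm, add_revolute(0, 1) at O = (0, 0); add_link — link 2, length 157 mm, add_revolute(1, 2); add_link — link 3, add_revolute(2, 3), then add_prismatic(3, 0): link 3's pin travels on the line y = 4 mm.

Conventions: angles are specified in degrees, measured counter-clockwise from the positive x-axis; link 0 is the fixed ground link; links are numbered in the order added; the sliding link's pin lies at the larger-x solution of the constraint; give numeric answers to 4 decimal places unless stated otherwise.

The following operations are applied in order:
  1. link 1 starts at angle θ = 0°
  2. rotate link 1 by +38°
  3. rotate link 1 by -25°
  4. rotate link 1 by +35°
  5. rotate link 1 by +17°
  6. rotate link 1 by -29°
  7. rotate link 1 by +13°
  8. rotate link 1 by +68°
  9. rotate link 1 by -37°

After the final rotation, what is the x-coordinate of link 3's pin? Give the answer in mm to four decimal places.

geometry: r = 18 mm, L = 157 mm, e = 4 mm; θ starts at 0°
rotate link 1 by +38°: θ ← 0° +38° = 38°
rotate link 1 by -25°: θ ← 38° -25° = 13°
rotate link 1 by +35°: θ ← 13° +35° = 48°
rotate link 1 by +17°: θ ← 48° +17° = 65°
rotate link 1 by -29°: θ ← 65° -29° = 36°
rotate link 1 by +13°: θ ← 36° +13° = 49°
rotate link 1 by +68°: θ ← 49° +68° = 117°
rotate link 1 by -37°: θ ← 117° -37° = 80°
crank pin P = (r cos θ, r sin θ) = (3.125667, 17.726540)
h = r sin θ − e = 17.726540 − 4 = 13.726540
x = r cos θ + √(L² − h²) = 3.125667 + 156.398792 = 159.524459

159.5245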